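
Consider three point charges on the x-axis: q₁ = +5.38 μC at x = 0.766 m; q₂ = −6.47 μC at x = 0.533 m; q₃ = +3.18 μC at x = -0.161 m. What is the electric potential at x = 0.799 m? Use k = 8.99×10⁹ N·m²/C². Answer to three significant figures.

The total potential is the scalar sum of each charge's contribution, V = Σ kqᵢ/rᵢ.
Distances from the field point to each charge: r₁ = 0.0330 m, r₂ = 0.266 m, r₃ = 0.960 m.
V = k[(5.38×10⁻⁶)/(0.0330) + (-6.47×10⁻⁶)/(0.266) + (3.18×10⁻⁶)/(0.960)] = 1.28×10⁶ V.

1.28×10⁶ V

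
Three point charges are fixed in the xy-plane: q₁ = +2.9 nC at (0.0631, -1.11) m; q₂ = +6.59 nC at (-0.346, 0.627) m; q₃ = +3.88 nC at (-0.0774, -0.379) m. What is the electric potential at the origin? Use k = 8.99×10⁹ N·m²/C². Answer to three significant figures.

196 V

The total potential is the scalar sum of each charge's contribution, V = Σ kqᵢ/rᵢ.
Distances from the field point to each charge: r₁ = 1.11 m, r₂ = 0.716 m, r₃ = 0.387 m.
V = k[(2.90×10⁻⁹)/(1.11) + (6.59×10⁻⁹)/(0.716) + (3.88×10⁻⁹)/(0.387)] = 196 V.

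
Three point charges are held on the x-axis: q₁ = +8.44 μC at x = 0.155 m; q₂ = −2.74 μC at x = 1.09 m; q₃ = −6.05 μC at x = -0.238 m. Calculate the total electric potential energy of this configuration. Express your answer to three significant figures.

The assembly work is the sum of pairwise potential energies, U = Σ_{i<j} kqᵢqⱼ/rᵢⱼ.
Pair separations: r₁₂ = 0.935 m, r₁₃ = 0.393 m, r₂₃ = 1.33 m.
U = (-0.222) + (-1.17) + (0.112) = -1.28 J.

-1.28 J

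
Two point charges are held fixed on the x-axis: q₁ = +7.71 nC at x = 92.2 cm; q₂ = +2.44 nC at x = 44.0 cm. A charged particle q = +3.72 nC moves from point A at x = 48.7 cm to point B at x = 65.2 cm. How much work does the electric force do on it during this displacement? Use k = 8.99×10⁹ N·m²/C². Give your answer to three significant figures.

9.89×10⁻⁷ J

The work done by the electric force is W_field = −ΔU = −q(V_B − V_A) = q(V_A − V_B).
At A: distances to the source charges are 0.435 m, 0.0470 m; V_A = Σ kqᵢ/rᵢ = 626 V.
At B: distances to the source charges are 0.270 m, 0.212 m; V_B = Σ kqᵢ/rᵢ = 360 V.
ΔV = V_B − V_A = -266 V.
W_field = −qΔV = −(3.72×10⁻⁹ C)(-266 V) = 9.89×10⁻⁷ J.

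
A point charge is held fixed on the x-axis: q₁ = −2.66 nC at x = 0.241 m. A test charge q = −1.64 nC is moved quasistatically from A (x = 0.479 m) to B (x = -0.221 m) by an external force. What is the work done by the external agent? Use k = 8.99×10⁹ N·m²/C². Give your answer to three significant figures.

For quasistatic motion the external work equals the change in potential energy: W_ext = qΔV = q(V_B − V_A).
At A: distance to the source charge is 0.238 m; V_A = kq₁/r = -100 V.
At B: distance to the source charge is 0.462 m; V_B = kq₁/r = -51.8 V.
ΔV = V_B − V_A = 48.7 V.
W_ext = qΔV = (-1.64×10⁻⁹ C)(48.7 V) = -7.99×10⁻⁸ J.

-7.99×10⁻⁸ J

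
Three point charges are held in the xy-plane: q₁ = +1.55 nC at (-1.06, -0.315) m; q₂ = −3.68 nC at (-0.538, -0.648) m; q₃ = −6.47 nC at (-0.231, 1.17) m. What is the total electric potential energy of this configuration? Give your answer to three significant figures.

The assembly work is the sum of pairwise potential energies, U = Σ_{i<j} kqᵢqⱼ/rᵢⱼ.
Pair separations: r₁₂ = 0.619 m, r₁₃ = 1.70 m, r₂₃ = 1.84 m.
U = (-8.28×10⁻⁸) + (-5.30×10⁻⁸) + (1.16×10⁻⁷) = -1.97×10⁻⁸ J.

-1.97×10⁻⁸ J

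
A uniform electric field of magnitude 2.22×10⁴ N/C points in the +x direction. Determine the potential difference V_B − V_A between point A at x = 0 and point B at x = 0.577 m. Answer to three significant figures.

-1.28×10⁴ V

In a uniform field, potential decreases in the direction of E: V_B − V_A = −E·Δx.
V_B − V_A = −(2.22×10⁴ V/m)(0.577 m) = -1.28×10⁴ V.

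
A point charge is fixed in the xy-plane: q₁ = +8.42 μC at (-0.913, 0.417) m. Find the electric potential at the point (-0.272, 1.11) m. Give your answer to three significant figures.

The total potential is the scalar sum of each charge's contribution, V = Σ kqᵢ/rᵢ.
Distances from the field point to each charge: r₁ = 0.944 m.
V = k[(8.42×10⁻⁶)/(0.944)] = 8.02×10⁴ V.

8.02×10⁴ V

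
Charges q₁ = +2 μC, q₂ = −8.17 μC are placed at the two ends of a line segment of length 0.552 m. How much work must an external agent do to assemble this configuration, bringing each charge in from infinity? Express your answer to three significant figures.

-0.266 J

The work to assemble the configuration equals its total potential energy, U = Σ kqᵢqⱼ/rᵢⱼ over all pairs.
The separation is r = 0.552 m.
U = (-0.266) = -0.266 J.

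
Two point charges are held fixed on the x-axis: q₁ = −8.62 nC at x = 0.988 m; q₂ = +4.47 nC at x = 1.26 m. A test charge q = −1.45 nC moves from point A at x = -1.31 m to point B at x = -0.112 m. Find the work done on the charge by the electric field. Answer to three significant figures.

The work done by the electric force is W_field = −ΔU = −q(V_B − V_A) = q(V_A − V_B).
At A: distances to the source charges are 2.30 m, 2.57 m; V_A = Σ kqᵢ/rᵢ = -18.1 V.
At B: distances to the source charges are 1.10 m, 1.37 m; V_B = Σ kqᵢ/rᵢ = -41.2 V.
ΔV = V_B − V_A = -23.1 V.
W_field = −qΔV = −(-1.45×10⁻⁹ C)(-23.1 V) = -3.35×10⁻⁸ J.

-3.35×10⁻⁸ J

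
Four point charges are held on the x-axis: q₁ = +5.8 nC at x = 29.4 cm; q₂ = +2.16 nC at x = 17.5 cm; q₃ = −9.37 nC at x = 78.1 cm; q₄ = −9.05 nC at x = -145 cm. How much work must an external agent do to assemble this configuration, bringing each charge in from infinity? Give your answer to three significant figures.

The work to assemble the configuration equals its total potential energy, U = Σ kqᵢqⱼ/rᵢⱼ over all pairs.
Pair separations: r₁₂ = 0.119 m, r₁₃ = 0.487 m, r₁₄ = 1.74 m, r₂₃ = 0.606 m, r₂₄ = 1.62 m, r₃₄ = 2.23 m.
Summing all 6 pair terms gives U = -3.94×10⁻⁷ J.

-3.94×10⁻⁷ J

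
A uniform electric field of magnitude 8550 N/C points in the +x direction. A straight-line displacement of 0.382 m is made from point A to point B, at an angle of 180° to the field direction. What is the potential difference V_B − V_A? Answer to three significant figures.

Only the component of displacement along E changes the potential: ΔV = −E·d·cosθ.
ΔV = −(8550 V/m)(0.382 m)cos180° = 3270 V.

3270 V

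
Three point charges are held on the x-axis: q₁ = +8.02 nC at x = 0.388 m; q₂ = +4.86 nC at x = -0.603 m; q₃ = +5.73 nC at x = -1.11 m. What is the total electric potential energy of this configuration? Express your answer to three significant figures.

The assembly work is the sum of pairwise potential energies, U = Σ_{i<j} kqᵢqⱼ/rᵢⱼ.
Pair separations: r₁₂ = 0.991 m, r₁₃ = 1.50 m, r₂₃ = 0.507 m.
U = (3.54×10⁻⁷) + (2.76×10⁻⁷) + (4.94×10⁻⁷) = 1.12×10⁻⁶ J.

1.12×10⁻⁶ J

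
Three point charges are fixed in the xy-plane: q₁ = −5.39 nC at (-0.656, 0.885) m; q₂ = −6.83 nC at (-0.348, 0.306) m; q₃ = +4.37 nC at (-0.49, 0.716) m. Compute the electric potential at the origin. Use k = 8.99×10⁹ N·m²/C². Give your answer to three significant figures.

-131 V

The total potential is the scalar sum of each charge's contribution, V = Σ kqᵢ/rᵢ.
Distances from the field point to each charge: r₁ = 1.10 m, r₂ = 0.463 m, r₃ = 0.868 m.
V = k[(-5.39×10⁻⁹)/(1.10) + (-6.83×10⁻⁹)/(0.463) + (4.37×10⁻⁹)/(0.868)] = -131 V.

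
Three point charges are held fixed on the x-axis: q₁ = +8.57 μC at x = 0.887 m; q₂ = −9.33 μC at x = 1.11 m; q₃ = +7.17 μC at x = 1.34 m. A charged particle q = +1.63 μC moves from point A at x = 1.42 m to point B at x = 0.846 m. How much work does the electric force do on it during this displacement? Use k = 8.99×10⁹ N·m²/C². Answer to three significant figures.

-1.65 J

The work done by the electric force is W_field = −ΔU = −q(V_B − V_A) = q(V_A − V_B).
At A: distances to the source charges are 0.533 m, 0.310 m, 0.0800 m; V_A = Σ kqᵢ/rᵢ = 6.80×10⁵ V.
At B: distances to the source charges are 0.0410 m, 0.264 m, 0.494 m; V_B = Σ kqᵢ/rᵢ = 1.69×10⁶ V.
ΔV = V_B − V_A = 1.01×10⁶ V.
W_field = −qΔV = −(1.63×10⁻⁶ C)(1.01×10⁶ V) = -1.65 J.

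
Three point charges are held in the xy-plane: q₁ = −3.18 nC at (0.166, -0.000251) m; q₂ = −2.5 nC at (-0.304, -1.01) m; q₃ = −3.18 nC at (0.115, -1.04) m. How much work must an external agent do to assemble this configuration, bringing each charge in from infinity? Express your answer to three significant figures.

The assembly work is the sum of pairwise potential energies, U = Σ_{i<j} kqᵢqⱼ/rᵢⱼ.
Pair separations: r₁₂ = 1.11 m, r₁₃ = 1.04 m, r₂₃ = 0.420 m.
U = (6.42×10⁻⁸) + (8.73×10⁻⁸) + (1.70×10⁻⁷) = 3.22×10⁻⁷ J.

3.22×10⁻⁷ J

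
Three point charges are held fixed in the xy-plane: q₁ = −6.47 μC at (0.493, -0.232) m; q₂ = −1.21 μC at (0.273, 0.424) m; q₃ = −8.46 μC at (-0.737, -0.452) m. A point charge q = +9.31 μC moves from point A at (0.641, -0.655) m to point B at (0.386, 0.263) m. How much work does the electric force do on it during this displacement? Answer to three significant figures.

The work done by the electric force is W_field = −ΔU = −q(V_B − V_A) = q(V_A − V_B).
At A: distances to the source charges are 0.448 m, 1.14 m, 1.39 m; V_A = Σ kqᵢ/rᵢ = -1.94×10⁵ V.
At B: distances to the source charges are 0.506 m, 0.197 m, 1.33 m; V_B = Σ kqᵢ/rᵢ = -2.27×10⁵ V.
ΔV = V_B − V_A = -3.33×10⁴ V.
W_field = −qΔV = −(9.31×10⁻⁶ C)(-3.33×10⁴ V) = 0.310 J.

0.310 J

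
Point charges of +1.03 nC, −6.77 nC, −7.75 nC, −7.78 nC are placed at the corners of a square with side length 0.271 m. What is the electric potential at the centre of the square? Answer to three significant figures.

-998 V

The total potential is the scalar sum of each charge's contribution, V = Σ kqᵢ/rᵢ.
The distance from each corner to the centre is a√2/2 = 0.192 m.
V = k[(1.03×10⁻⁹)/(0.192) + (-6.77×10⁻⁹)/(0.192) + (-7.75×10⁻⁹)/(0.192) + (-7.78×10⁻⁹)/(0.192)] = -998 V.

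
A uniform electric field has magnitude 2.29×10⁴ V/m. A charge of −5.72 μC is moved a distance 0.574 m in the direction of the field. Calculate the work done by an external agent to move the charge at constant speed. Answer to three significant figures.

0.0752 J

The potential change for a displacement 0.574 m in the direction of the field is ΔV = −Ed = -1.31×10⁴ V.
W_ext = qΔV = 0.0752 J.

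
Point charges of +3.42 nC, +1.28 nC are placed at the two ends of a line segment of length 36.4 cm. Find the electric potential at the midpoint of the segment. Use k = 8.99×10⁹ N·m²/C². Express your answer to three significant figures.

Electric potential is a scalar, so the contributions from each charge add algebraically: V = Σ kqᵢ/rᵢ.
Each charge is 0.182 m from the midpoint.
V = k[(3.42×10⁻⁹)/(0.182) + (1.28×10⁻⁹)/(0.182)] = 232 V.

232 V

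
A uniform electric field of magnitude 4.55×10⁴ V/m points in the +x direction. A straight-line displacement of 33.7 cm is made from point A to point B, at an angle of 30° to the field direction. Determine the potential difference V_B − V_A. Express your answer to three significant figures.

-1.33×10⁴ V

Only the component of displacement along E changes the potential: ΔV = −E·d·cosθ.
ΔV = −(4.55×10⁴ V/m)(0.337 m)cos30° = -1.33×10⁴ V.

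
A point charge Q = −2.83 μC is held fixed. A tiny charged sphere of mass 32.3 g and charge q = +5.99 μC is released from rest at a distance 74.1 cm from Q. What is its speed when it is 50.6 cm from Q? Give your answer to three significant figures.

Only the electrostatic force acts, so mechanical energy is conserved: ½mv² = U₁ − U₂ = kQq(1/r₁ − 1/r₂).
U₁ − U₂ = (8.99×10⁹ N·m²/C²)(-2.83×10⁻⁶ C)(5.99×10⁻⁶ C)(1/0.741 − 1/0.506) = 0.0955 J.
v = √(2·0.0955/0.0323) = 2.43 m/s.

2.43 m/s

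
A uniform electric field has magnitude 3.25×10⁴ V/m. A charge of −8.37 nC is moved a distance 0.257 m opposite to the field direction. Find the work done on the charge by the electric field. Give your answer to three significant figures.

6.99×10⁻⁵ J

The potential change for a displacement 0.257 m opposite to the field direction is ΔV = +Ed = 8350 V.
W_field = −qΔV = 6.99×10⁻⁵ J.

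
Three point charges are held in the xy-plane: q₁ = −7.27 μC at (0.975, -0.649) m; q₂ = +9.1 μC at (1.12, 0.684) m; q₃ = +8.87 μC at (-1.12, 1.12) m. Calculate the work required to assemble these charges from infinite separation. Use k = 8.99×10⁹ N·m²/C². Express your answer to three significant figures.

The work to assemble the configuration equals its total potential energy, U = Σ kqᵢqⱼ/rᵢⱼ over all pairs.
Pair separations: r₁₂ = 1.34 m, r₁₃ = 2.74 m, r₂₃ = 2.28 m.
U = (-0.444) + (-0.211) + (0.318) = -0.337 J.

-0.337 J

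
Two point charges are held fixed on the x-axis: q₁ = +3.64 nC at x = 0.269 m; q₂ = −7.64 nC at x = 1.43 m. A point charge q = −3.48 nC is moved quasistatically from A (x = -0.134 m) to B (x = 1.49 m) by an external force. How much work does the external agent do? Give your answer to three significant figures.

4.02×10⁻⁶ J

For quasistatic motion the external work equals the change in potential energy: W_ext = qΔV = q(V_B − V_A).
At A: distances to the source charges are 0.403 m, 1.56 m; V_A = Σ kqᵢ/rᵢ = 37.3 V.
At B: distances to the source charges are 1.22 m, 0.0600 m; V_B = Σ kqᵢ/rᵢ = -1120 V.
ΔV = V_B − V_A = -1160 V.
W_ext = qΔV = (-3.48×10⁻⁹ C)(-1160 V) = 4.02×10⁻⁶ J.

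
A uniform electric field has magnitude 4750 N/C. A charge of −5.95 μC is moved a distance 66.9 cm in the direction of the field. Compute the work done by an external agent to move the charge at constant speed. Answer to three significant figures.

0.0189 J

The potential change for a displacement 66.9 cm in the direction of the field is ΔV = −Ed = -3180 V.
W_ext = qΔV = 0.0189 J.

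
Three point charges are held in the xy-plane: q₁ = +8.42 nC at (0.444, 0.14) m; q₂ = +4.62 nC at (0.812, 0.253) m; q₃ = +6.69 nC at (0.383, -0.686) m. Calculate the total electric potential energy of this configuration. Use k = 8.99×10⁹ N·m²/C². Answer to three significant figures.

1.79×10⁻⁶ J

The assembly work is the sum of pairwise potential energies, U = Σ_{i<j} kqᵢqⱼ/rᵢⱼ.
Pair separations: r₁₂ = 0.385 m, r₁₃ = 0.828 m, r₂₃ = 1.03 m.
U = (9.08×10⁻⁷) + (6.11×10⁻⁷) + (2.69×10⁻⁷) = 1.79×10⁻⁶ J.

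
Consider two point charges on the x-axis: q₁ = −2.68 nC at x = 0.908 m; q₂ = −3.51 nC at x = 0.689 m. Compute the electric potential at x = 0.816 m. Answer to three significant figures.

-510 V

Electric potential is a scalar, so the contributions from each charge add algebraically: V = Σ kqᵢ/rᵢ.
Distances from the field point to each charge: r₁ = 0.0920 m, r₂ = 0.127 m.
V = k[(-2.68×10⁻⁹)/(0.0920) + (-3.51×10⁻⁹)/(0.127)] = -510 V.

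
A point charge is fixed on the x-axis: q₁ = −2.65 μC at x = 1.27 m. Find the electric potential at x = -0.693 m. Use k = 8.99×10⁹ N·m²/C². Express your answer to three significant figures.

Electric potential is a scalar, so the contributions from each charge add algebraically: V = Σ kqᵢ/rᵢ.
V = k[(-2.65×10⁻⁶)/(1.96)] = -1.21×10⁴ V.

-1.21×10⁴ V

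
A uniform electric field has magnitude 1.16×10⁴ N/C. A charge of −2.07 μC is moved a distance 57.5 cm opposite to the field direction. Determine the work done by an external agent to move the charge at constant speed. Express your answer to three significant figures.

-0.0138 J

The potential change for a displacement 57.5 cm opposite to the field direction is ΔV = +Ed = 6670 V.
W_ext = qΔV = -0.0138 J.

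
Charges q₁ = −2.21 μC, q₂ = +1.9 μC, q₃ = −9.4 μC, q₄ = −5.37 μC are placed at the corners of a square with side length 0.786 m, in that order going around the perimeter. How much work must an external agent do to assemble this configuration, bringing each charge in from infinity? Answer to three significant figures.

0.546 J

The assembly work is the sum of pairwise potential energies, U = Σ_{i<j} kqᵢqⱼ/rᵢⱼ.
The four side pairs have separation 0.786 m and the two diagonal pairs 1.11 m.
Summing all 6 pair terms gives U = 0.546 J.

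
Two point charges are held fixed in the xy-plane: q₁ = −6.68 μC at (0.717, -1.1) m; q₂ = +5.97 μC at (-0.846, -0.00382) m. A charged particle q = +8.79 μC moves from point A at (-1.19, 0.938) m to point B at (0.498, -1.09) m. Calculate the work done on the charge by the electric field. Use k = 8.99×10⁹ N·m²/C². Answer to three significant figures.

2.42 J

The work done by the electric force is W_field = −ΔU = −q(V_B − V_A) = q(V_A − V_B).
At A: distances to the source charges are 2.79 m, 1.00 m; V_A = Σ kqᵢ/rᵢ = 3.20×10⁴ V.
At B: distances to the source charges are 0.219 m, 1.73 m; V_B = Σ kqᵢ/rᵢ = -2.43×10⁵ V.
ΔV = V_B − V_A = -2.75×10⁵ V.
W_field = −qΔV = −(8.79×10⁻⁶ C)(-2.75×10⁵ V) = 2.42 J.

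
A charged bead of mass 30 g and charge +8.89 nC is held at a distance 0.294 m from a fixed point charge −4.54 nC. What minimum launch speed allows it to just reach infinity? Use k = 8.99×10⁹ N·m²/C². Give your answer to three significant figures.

To just escape, total mechanical energy must reach zero at infinity: ½mv²_min + U = 0, so ½mv²_min = −U = |kQq|/r.
|U| = |kQq|/r = (8.99×10⁹ N·m²/C²)(4.54×10⁻⁹)(8.89×10⁻⁹)/(0.294) = 1.23×10⁻⁶ J.
v_min = √(2|U|/m) = √(2·1.23×10⁻⁶/0.0300) = 9.07×10⁻³ m/s.

9.07×10⁻³ m/s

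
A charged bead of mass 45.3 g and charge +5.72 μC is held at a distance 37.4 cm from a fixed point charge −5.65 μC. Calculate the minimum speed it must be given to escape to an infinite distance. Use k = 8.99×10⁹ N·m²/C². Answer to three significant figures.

To just escape, total mechanical energy must reach zero at infinity: ½mv²_min + U = 0, so ½mv²_min = −U = |kQq|/r.
|U| = |kQq|/r = (8.99×10⁹ N·m²/C²)(5.65×10⁻⁶)(5.72×10⁻⁶)/(0.374) = 0.777 J.
v_min = √(2|U|/m) = √(2·0.777/0.0453) = 5.86 m/s.

5.86 m/s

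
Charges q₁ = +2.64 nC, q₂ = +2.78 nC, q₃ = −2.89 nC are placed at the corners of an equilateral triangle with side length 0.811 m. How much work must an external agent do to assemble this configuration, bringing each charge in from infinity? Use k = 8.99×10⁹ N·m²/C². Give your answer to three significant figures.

The work to assemble the configuration equals its total potential energy, U = Σ kqᵢqⱼ/rᵢⱼ over all pairs.
All three pair separations equal the side length, 0.811 m.
U = (8.14×10⁻⁸) + (-8.46×10⁻⁸) + (-8.91×10⁻⁸) = -9.23×10⁻⁸ J.

-9.23×10⁻⁸ J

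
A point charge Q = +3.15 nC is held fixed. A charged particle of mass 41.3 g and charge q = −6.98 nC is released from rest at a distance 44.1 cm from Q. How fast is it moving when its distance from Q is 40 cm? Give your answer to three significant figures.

Only the electrostatic force acts, so mechanical energy is conserved: ½mv² = U₁ − U₂ = kQq(1/r₁ − 1/r₂).
U₁ − U₂ = (8.99×10⁹ N·m²/C²)(3.15×10⁻⁹ C)(-6.98×10⁻⁹ C)(1/0.441 − 1/0.400) = 4.59×10⁻⁸ J.
v = √(2·4.59×10⁻⁸/0.0413) = 1.49×10⁻³ m/s.

1.49×10⁻³ m/s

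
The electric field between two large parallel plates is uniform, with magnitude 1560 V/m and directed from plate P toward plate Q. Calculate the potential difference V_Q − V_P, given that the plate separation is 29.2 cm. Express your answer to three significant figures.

In a uniform field, potential decreases in the direction of E: ΔV = −E·d for a displacement d parallel to E.
Going from P to Q is a displacement of 29.2 cm along the field, so V_Q − V_P = −Ed = -456 V.

-456 V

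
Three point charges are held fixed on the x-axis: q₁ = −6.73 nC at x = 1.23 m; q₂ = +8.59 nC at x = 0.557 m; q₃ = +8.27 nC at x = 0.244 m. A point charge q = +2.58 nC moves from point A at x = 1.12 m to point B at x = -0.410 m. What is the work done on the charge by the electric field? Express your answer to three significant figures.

-1.25×10⁻⁶ J

The work done by the electric force is W_field = −ΔU = −q(V_B − V_A) = q(V_A − V_B).
At A: distances to the source charges are 0.110 m, 0.563 m, 0.876 m; V_A = Σ kqᵢ/rᵢ = -328 V.
At B: distances to the source charges are 1.64 m, 0.967 m, 0.654 m; V_B = Σ kqᵢ/rᵢ = 157 V.
ΔV = V_B − V_A = 485 V.
W_field = −qΔV = −(2.58×10⁻⁹ C)(485 V) = -1.25×10⁻⁶ J.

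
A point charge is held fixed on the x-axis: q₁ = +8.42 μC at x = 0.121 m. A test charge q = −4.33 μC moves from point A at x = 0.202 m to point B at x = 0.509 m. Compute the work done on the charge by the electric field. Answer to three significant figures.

The work done by the electric force is W_field = −ΔU = −q(V_B − V_A) = q(V_A − V_B).
At A: distance to the source charge is 0.0810 m; V_A = kq₁/r = 9.35×10⁵ V.
At B: distance to the source charge is 0.388 m; V_B = kq₁/r = 1.95×10⁵ V.
ΔV = V_B − V_A = -7.39×10⁵ V.
W_field = −qΔV = −(-4.33×10⁻⁶ C)(-7.39×10⁵ V) = -3.20 J.

-3.20 J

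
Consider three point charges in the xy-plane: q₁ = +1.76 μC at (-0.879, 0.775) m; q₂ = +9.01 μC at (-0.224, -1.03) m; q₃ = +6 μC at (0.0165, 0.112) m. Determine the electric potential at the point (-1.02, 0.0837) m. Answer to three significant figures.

1.34×10⁵ V

The total potential is the scalar sum of each charge's contribution, V = Σ kqᵢ/rᵢ.
Distances from the field point to each charge: r₁ = 0.706 m, r₂ = 1.37 m, r₃ = 1.04 m.
V = k[(1.76×10⁻⁶)/(0.706) + (9.01×10⁻⁶)/(1.37) + (6.00×10⁻⁶)/(1.04)] = 1.34×10⁵ V.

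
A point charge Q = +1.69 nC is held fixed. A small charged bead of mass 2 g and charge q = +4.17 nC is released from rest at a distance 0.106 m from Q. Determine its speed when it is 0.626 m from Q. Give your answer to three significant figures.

Only the electrostatic force acts, so mechanical energy is conserved: ½mv² = U₁ − U₂ = kQq(1/r₁ − 1/r₂).
U₁ − U₂ = (8.99×10⁹ N·m²/C²)(1.69×10⁻⁹ C)(4.17×10⁻⁹ C)(1/0.106 − 1/0.626) = 4.96×10⁻⁷ J.
v = √(2·4.96×10⁻⁷/2.00×10⁻³) = 0.0223 m/s.

0.0223 m/s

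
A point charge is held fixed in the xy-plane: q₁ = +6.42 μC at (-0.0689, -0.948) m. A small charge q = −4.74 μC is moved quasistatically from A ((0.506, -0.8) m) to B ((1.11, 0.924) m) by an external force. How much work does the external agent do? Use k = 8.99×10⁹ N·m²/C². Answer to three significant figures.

For quasistatic motion the external work equals the change in potential energy: W_ext = qΔV = q(V_B − V_A).
At A: distance to the source charge is 0.594 m; V_A = kq₁/r = 9.72×10⁴ V.
At B: distance to the source charge is 2.21 m; V_B = kq₁/r = 2.61×10⁴ V.
ΔV = V_B − V_A = -7.11×10⁴ V.
W_ext = qΔV = (-4.74×10⁻⁶ C)(-7.11×10⁴ V) = 0.337 J.

0.337 J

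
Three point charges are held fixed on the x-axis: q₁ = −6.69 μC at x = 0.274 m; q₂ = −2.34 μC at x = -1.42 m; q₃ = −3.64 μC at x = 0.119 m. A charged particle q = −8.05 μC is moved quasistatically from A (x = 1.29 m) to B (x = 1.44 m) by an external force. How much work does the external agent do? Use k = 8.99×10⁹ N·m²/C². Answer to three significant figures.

For quasistatic motion the external work equals the change in potential energy: W_ext = qΔV = q(V_B − V_A).
At A: distances to the source charges are 1.02 m, 2.71 m, 1.17 m; V_A = Σ kqᵢ/rᵢ = -9.49×10⁴ V.
At B: distances to the source charges are 1.17 m, 2.86 m, 1.32 m; V_B = Σ kqᵢ/rᵢ = -8.37×10⁴ V.
ΔV = V_B − V_A = 1.12×10⁴ V.
W_ext = qΔV = (-8.05×10⁻⁶ C)(1.12×10⁴ V) = -0.0901 J.

-0.0901 J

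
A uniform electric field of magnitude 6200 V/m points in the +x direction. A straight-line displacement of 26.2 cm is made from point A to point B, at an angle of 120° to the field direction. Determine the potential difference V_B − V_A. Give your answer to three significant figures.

Only the component of displacement along E changes the potential: ΔV = −E·d·cosθ.
ΔV = −(6200 V/m)(0.262 m)cos120° = 812 V.

812 V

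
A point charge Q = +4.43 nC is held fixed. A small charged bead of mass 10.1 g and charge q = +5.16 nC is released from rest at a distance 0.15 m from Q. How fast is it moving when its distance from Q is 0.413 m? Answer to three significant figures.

Only the electrostatic force acts, so mechanical energy is conserved: ½mv² = U₁ − U₂ = kQq(1/r₁ − 1/r₂).
U₁ − U₂ = (8.99×10⁹ N·m²/C²)(4.43×10⁻⁹ C)(5.16×10⁻⁹ C)(1/0.150 − 1/0.413) = 8.72×10⁻⁷ J.
v = √(2·8.72×10⁻⁷/0.0101) = 0.0131 m/s.

0.0131 m/s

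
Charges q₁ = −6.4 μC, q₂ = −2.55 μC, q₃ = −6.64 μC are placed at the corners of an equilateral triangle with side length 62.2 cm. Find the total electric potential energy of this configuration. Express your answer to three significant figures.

The assembly work is the sum of pairwise potential energies, U = Σ_{i<j} kqᵢqⱼ/rᵢⱼ.
All three pair separations equal the side length, 0.622 m.
U = (0.236) + (0.614) + (0.245) = 1.09 J.

1.09 J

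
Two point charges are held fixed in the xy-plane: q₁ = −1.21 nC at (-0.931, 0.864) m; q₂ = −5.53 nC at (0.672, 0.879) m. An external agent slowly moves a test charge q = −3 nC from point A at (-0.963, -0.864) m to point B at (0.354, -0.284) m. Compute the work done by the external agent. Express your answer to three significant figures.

6.13×10⁻⁸ J

For quasistatic motion the external work equals the change in potential energy: W_ext = qΔV = q(V_B − V_A).
At A: distances to the source charges are 1.73 m, 2.39 m; V_A = Σ kqᵢ/rᵢ = -27.1 V.
At B: distances to the source charges are 1.72 m, 1.21 m; V_B = Σ kqᵢ/rᵢ = -47.5 V.
ΔV = V_B − V_A = -20.4 V.
W_ext = qΔV = (-3.00×10⁻⁹ C)(-20.4 V) = 6.13×10⁻⁸ J.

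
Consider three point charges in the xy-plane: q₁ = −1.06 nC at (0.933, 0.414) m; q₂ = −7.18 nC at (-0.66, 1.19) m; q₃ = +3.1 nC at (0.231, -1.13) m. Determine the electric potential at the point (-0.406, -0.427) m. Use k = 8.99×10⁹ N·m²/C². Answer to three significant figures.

-16.1 V

Electric potential is a scalar, so the contributions from each charge add algebraically: V = Σ kqᵢ/rᵢ.
Distances from the field point to each charge: r₁ = 1.58 m, r₂ = 1.64 m, r₃ = 0.949 m.
V = k[(-1.06×10⁻⁹)/(1.58) + (-7.18×10⁻⁹)/(1.64) + (3.10×10⁻⁹)/(0.949)] = -16.1 V.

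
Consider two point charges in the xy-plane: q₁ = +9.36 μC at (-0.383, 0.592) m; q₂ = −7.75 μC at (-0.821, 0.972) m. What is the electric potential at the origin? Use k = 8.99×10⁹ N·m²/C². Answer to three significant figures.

The total potential is the scalar sum of each charge's contribution, V = Σ kqᵢ/rᵢ.
Distances from the field point to each charge: r₁ = 0.705 m, r₂ = 1.27 m.
V = k[(9.36×10⁻⁶)/(0.705) + (-7.75×10⁻⁶)/(1.27)] = 6.46×10⁴ V.

6.46×10⁴ V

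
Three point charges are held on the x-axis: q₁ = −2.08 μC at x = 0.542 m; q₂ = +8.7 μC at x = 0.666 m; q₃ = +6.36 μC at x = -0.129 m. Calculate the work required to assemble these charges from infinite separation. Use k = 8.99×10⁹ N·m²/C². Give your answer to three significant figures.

The work to assemble the configuration equals its total potential energy, U = Σ kqᵢqⱼ/rᵢⱼ over all pairs.
Pair separations: r₁₂ = 0.124 m, r₁₃ = 0.671 m, r₂₃ = 0.795 m.
U = (-1.31) + (-0.177) + (0.626) = -0.863 J.

-0.863 J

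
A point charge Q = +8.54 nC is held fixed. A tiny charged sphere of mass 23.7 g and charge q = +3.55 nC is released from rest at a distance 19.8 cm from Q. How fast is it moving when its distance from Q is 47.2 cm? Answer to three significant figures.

8.21×10⁻³ m/s

Only the electrostatic force acts, so mechanical energy is conserved: ½mv² = U₁ − U₂ = kQq(1/r₁ − 1/r₂).
U₁ − U₂ = (8.99×10⁹ N·m²/C²)(8.54×10⁻⁹ C)(3.55×10⁻⁹ C)(1/0.198 − 1/0.472) = 7.99×10⁻⁷ J.
v = √(2·7.99×10⁻⁷/0.0237) = 8.21×10⁻³ m/s.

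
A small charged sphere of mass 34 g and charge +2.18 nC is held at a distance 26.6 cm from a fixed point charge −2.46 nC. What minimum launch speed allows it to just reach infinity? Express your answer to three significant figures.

To just escape, total mechanical energy must reach zero at infinity: ½mv²_min + U = 0, so ½mv²_min = −U = |kQq|/r.
|U| = |kQq|/r = (8.99×10⁹ N·m²/C²)(2.46×10⁻⁹)(2.18×10⁻⁹)/(0.266) = 1.81×10⁻⁷ J.
v_min = √(2|U|/m) = √(2·1.81×10⁻⁷/0.0340) = 3.27×10⁻³ m/s.

3.27×10⁻³ m/s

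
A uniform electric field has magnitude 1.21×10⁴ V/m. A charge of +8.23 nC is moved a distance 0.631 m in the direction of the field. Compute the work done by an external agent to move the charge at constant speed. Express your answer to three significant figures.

-6.28×10⁻⁵ J

The potential change for a displacement 0.631 m in the direction of the field is ΔV = −Ed = -7640 V.
W_ext = qΔV = -6.28×10⁻⁵ J.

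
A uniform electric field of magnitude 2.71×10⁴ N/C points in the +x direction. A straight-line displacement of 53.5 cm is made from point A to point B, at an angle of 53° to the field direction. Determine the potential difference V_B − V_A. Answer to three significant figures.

Only the component of displacement along E changes the potential: ΔV = −E·d·cosθ.
ΔV = −(2.71×10⁴ V/m)(0.535 m)cos53° = -8730 V.

-8730 V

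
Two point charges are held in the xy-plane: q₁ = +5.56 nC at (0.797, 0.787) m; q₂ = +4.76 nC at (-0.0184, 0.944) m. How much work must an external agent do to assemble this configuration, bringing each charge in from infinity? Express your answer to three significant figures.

2.87×10⁻⁷ J

The work to assemble the configuration equals its total potential energy, U = Σ kqᵢqⱼ/rᵢⱼ over all pairs.
Pair separations: r₁₂ = 0.830 m.
U = (2.87×10⁻⁷) = 2.87×10⁻⁷ J.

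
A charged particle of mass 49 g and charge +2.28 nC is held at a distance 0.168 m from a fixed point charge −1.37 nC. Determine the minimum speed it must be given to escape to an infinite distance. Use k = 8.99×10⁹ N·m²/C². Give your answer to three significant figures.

To just escape, total mechanical energy must reach zero at infinity: ½mv²_min + U = 0, so ½mv²_min = −U = |kQq|/r.
|U| = |kQq|/r = (8.99×10⁹ N·m²/C²)(1.37×10⁻⁹)(2.28×10⁻⁹)/(0.168) = 1.67×10⁻⁷ J.
v_min = √(2|U|/m) = √(2·1.67×10⁻⁷/0.0490) = 2.61×10⁻³ m/s.

2.61×10⁻³ m/s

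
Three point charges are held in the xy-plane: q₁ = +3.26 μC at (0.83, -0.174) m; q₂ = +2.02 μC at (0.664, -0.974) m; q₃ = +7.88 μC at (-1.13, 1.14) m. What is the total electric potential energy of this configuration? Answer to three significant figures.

0.222 J

The work to assemble the configuration equals its total potential energy, U = Σ kqᵢqⱼ/rᵢⱼ over all pairs.
Pair separations: r₁₂ = 0.817 m, r₁₃ = 2.36 m, r₂₃ = 2.77 m.
U = (0.0725) + (0.0979) + (0.0516) = 0.222 J.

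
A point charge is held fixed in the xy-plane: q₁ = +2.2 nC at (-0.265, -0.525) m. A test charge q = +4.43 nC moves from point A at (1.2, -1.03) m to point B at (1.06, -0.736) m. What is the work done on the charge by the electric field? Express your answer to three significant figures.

-8.76×10⁻⁹ J

The work done by the electric force is W_field = −ΔU = −q(V_B − V_A) = q(V_A − V_B).
At A: distance to the source charge is 1.55 m; V_A = kq₁/r = 12.8 V.
At B: distance to the source charge is 1.34 m; V_B = kq₁/r = 14.7 V.
ΔV = V_B − V_A = 1.98 V.
W_field = −qΔV = −(4.43×10⁻⁹ C)(1.98 V) = -8.76×10⁻⁹ J.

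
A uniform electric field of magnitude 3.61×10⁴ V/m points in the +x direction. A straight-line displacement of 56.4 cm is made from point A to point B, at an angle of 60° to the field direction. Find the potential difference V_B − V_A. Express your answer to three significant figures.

Only the component of displacement along E changes the potential: ΔV = −E·d·cosθ.
ΔV = −(3.61×10⁴ V/m)(0.564 m)cos60° = -1.02×10⁴ V.

-1.02×10⁴ V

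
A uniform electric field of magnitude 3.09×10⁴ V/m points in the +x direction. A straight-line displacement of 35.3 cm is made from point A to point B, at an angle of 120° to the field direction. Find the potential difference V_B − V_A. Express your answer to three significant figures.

5450 V

Only the component of displacement along E changes the potential: ΔV = −E·d·cosθ.
ΔV = −(3.09×10⁴ V/m)(0.353 m)cos120° = 5450 V.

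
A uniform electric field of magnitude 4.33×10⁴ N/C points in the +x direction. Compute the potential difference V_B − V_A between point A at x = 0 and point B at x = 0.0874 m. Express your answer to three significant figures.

-3780 V

In a uniform field, potential decreases in the direction of E: V_B − V_A = −E·Δx.
V_B − V_A = −(4.33×10⁴ V/m)(0.0874 m) = -3780 V.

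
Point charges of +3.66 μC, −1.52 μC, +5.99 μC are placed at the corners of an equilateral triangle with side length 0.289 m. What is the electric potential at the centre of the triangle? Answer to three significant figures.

Electric potential is a scalar, so the contributions from each charge add algebraically: V = Σ kqᵢ/rᵢ.
The distance from each vertex to the centroid is a/√3 = 0.167 m.
V = k[(3.66×10⁻⁶)/(0.167) + (-1.52×10⁻⁶)/(0.167) + (5.99×10⁻⁶)/(0.167)] = 4.38×10⁵ V.

4.38×10⁵ V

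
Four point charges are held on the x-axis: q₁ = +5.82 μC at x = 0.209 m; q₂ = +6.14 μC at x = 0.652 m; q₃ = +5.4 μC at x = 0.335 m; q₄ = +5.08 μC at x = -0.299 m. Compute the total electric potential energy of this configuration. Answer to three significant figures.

The assembly work is the sum of pairwise potential energies, U = Σ_{i<j} kqᵢqⱼ/rᵢⱼ.
Pair separations: r₁₂ = 0.443 m, r₁₃ = 0.126 m, r₁₄ = 0.508 m, r₂₃ = 0.317 m, r₂₄ = 0.951 m, r₃₄ = 0.634 m.
Summing all 6 pair terms gives U = 5.11 J.

5.11 J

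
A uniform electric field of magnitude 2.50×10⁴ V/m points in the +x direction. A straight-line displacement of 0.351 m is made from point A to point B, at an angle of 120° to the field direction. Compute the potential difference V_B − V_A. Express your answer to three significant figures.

Only the component of displacement along E changes the potential: ΔV = −E·d·cosθ.
ΔV = −(2.50×10⁴ V/m)(0.351 m)cos120° = 4390 V.

4390 V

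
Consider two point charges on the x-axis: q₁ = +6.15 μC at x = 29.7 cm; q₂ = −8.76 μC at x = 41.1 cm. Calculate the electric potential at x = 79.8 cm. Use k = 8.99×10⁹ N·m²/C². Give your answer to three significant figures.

-9.31×10⁴ V

Electric potential is a scalar, so the contributions from each charge add algebraically: V = Σ kqᵢ/rᵢ.
Distances from the field point to each charge: r₁ = 0.501 m, r₂ = 0.387 m.
V = k[(6.15×10⁻⁶)/(0.501) + (-8.76×10⁻⁶)/(0.387)] = -9.31×10⁴ V.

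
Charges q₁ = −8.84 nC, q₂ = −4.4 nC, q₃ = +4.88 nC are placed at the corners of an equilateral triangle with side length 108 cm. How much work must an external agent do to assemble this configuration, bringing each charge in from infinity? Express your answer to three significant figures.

The work to assemble the configuration equals its total potential energy, U = Σ kqᵢqⱼ/rᵢⱼ over all pairs.
All three pair separations equal the side length, 1.08 m.
U = (3.24×10⁻⁷) + (-3.59×10⁻⁷) + (-1.79×10⁻⁷) = -2.14×10⁻⁷ J.

-2.14×10⁻⁷ J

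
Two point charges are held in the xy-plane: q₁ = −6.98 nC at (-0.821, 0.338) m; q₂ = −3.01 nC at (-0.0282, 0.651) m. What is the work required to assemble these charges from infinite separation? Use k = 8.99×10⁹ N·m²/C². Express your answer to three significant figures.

2.22×10⁻⁷ J

The work to assemble the configuration equals its total potential energy, U = Σ kqᵢqⱼ/rᵢⱼ over all pairs.
Pair separations: r₁₂ = 0.852 m.
U = (2.22×10⁻⁷) = 2.22×10⁻⁷ J.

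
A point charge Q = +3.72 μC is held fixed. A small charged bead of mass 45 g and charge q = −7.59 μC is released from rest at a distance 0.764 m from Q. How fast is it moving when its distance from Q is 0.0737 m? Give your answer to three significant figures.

Only the electrostatic force acts, so mechanical energy is conserved: ½mv² = U₁ − U₂ = kQq(1/r₁ − 1/r₂).
U₁ − U₂ = (8.99×10⁹ N·m²/C²)(3.72×10⁻⁶ C)(-7.59×10⁻⁶ C)(1/0.764 − 1/0.0737) = 3.11 J.
v = √(2·3.11/0.0450) = 11.8 m/s.

11.8 m/s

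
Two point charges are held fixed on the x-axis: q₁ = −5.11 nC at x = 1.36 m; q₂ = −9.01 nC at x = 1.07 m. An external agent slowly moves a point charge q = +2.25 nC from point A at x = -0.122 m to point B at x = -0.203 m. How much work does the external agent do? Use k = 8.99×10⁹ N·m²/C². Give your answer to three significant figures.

For quasistatic motion the external work equals the change in potential energy: W_ext = qΔV = q(V_B − V_A).
At A: distances to the source charges are 1.48 m, 1.19 m; V_A = Σ kqᵢ/rᵢ = -99.0 V.
At B: distances to the source charges are 1.56 m, 1.27 m; V_B = Σ kqᵢ/rᵢ = -93.0 V.
ΔV = V_B − V_A = 5.93 V.
W_ext = qΔV = (2.25×10⁻⁹ C)(5.93 V) = 1.33×10⁻⁸ J.

1.33×10⁻⁸ J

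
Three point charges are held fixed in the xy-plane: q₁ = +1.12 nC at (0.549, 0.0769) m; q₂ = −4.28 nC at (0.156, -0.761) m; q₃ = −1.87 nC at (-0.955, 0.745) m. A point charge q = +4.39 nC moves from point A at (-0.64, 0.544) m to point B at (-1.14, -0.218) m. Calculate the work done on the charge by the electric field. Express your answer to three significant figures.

-1.04×10⁻⁷ J

The work done by the electric force is W_field = −ΔU = −q(V_B − V_A) = q(V_A − V_B).
At A: distances to the source charges are 1.28 m, 1.53 m, 0.374 m; V_A = Σ kqᵢ/rᵢ = -62.3 V.
At B: distances to the source charges are 1.71 m, 1.41 m, 0.981 m; V_B = Σ kqᵢ/rᵢ = -38.7 V.
ΔV = V_B − V_A = 23.6 V.
W_field = −qΔV = −(4.39×10⁻⁹ C)(23.6 V) = -1.04×10⁻⁷ J.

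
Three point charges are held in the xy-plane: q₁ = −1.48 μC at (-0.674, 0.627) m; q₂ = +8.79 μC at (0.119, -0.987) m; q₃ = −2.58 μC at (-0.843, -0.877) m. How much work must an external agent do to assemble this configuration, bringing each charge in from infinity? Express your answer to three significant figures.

The work to assemble the configuration equals its total potential energy, U = Σ kqᵢqⱼ/rᵢⱼ over all pairs.
Pair separations: r₁₂ = 1.80 m, r₁₃ = 1.51 m, r₂₃ = 0.968 m.
U = (-0.0650) + (0.0227) + (-0.211) = -0.253 J.

-0.253 J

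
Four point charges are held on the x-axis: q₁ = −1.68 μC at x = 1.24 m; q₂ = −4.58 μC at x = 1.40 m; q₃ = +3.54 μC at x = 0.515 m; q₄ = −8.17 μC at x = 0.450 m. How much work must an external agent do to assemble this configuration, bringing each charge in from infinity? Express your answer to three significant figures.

The assembly work is the sum of pairwise potential energies, U = Σ_{i<j} kqᵢqⱼ/rᵢⱼ.
Pair separations: r₁₂ = 0.160 m, r₁₃ = 0.725 m, r₁₄ = 0.790 m, r₂₃ = 0.885 m, r₂₄ = 0.950 m, r₃₄ = 0.0650 m.
Summing all 6 pair terms gives U = -3.30 J.

-3.30 J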